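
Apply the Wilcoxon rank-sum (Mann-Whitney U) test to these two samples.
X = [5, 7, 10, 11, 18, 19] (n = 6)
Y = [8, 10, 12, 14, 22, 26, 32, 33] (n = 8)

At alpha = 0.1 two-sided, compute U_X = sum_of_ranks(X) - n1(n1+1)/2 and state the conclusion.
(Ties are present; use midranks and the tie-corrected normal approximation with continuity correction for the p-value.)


Step 1: Combine and sort all 14 observations; assign midranks.
sorted (value, group): (5,X), (7,X), (8,Y), (10,X), (10,Y), (11,X), (12,Y), (14,Y), (18,X), (19,X), (22,Y), (26,Y), (32,Y), (33,Y)
ranks: 5->1, 7->2, 8->3, 10->4.5, 10->4.5, 11->6, 12->7, 14->8, 18->9, 19->10, 22->11, 26->12, 32->13, 33->14
Step 2: Rank sum for X: R1 = 1 + 2 + 4.5 + 6 + 9 + 10 = 32.5.
Step 3: U_X = R1 - n1(n1+1)/2 = 32.5 - 6*7/2 = 32.5 - 21 = 11.5.
       U_Y = n1*n2 - U_X = 48 - 11.5 = 36.5.
Step 4: Ties are present, so use the tie-corrected normal approximation (with continuity correction) for the p-value.
Step 5: p-value = 0.120926; compare to alpha = 0.1. fail to reject H0.

U_X = 11.5, p = 0.120926, fail to reject H0 at alpha = 0.1.


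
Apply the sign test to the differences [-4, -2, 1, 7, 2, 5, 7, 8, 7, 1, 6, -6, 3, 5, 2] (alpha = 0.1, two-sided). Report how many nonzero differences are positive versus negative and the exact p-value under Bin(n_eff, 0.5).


Step 1: Discard zero differences. Original n = 15; n_eff = number of nonzero differences = 15.
Nonzero differences (with sign): -4, -2, +1, +7, +2, +5, +7, +8, +7, +1, +6, -6, +3, +5, +2
Step 2: Count signs: positive = 12, negative = 3.
Step 3: Under H0: P(positive) = 0.5, so the number of positives S ~ Bin(15, 0.5).
Step 4: Two-sided exact p-value = sum of Bin(15,0.5) probabilities at or below the observed probability = 0.035156.
Step 5: alpha = 0.1. reject H0.

n_eff = 15, pos = 12, neg = 3, p = 0.035156, reject H0.


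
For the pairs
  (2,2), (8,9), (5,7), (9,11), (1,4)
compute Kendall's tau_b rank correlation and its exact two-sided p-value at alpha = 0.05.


Step 1: Enumerate the 10 unordered pairs (i,j) with i<j and classify each by sign(x_j-x_i) * sign(y_j-y_i).
  (1,2):dx=+6,dy=+7->C; (1,3):dx=+3,dy=+5->C; (1,4):dx=+7,dy=+9->C; (1,5):dx=-1,dy=+2->D
  (2,3):dx=-3,dy=-2->C; (2,4):dx=+1,dy=+2->C; (2,5):dx=-7,dy=-5->C; (3,4):dx=+4,dy=+4->C
  (3,5):dx=-4,dy=-3->C; (4,5):dx=-8,dy=-7->C
Step 2: C = 9, D = 1, total pairs = 10.
Step 3: tau = (C - D)/(n(n-1)/2) = (9 - 1)/10 = 0.800000.
Step 4: Exact two-sided p-value (enumerate n! = 120 permutations of y under H0): p = 0.083333.
Step 5: alpha = 0.05. fail to reject H0.

tau_b = 0.8000 (C=9, D=1), p = 0.083333, fail to reject H0.


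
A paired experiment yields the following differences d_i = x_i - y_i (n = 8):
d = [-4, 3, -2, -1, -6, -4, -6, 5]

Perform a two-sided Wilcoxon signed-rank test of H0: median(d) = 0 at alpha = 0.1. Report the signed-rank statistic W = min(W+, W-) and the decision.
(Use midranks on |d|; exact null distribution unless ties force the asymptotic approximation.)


Step 1: Drop any zero differences (none here) and take |d_i|.
|d| = [4, 3, 2, 1, 6, 4, 6, 5]
Step 2: Midrank |d_i| (ties get averaged ranks).
ranks: |4|->4.5, |3|->3, |2|->2, |1|->1, |6|->7.5, |4|->4.5, |6|->7.5, |5|->6
Step 3: Attach original signs; sum ranks with positive sign and with negative sign.
W+ = 3 + 6 = 9
W- = 4.5 + 2 + 1 + 7.5 + 4.5 + 7.5 = 27
(Check: W+ + W- = 36 should equal n(n+1)/2 = 36.)
Step 4: Test statistic W = min(W+, W-) = 9.
Step 5: Ties in |d|, so use the tie-corrected normal approximation.
        E[W] = n(n+1)/4 = 8*9/4 = 18.
        Tie groups: |d|=4 (t=2), |d|=6 (t=2); sum(t^3 - t) = 12.
        Var[W] = n(n+1)(2n+1)/24 - sum(t^3-t)/48 = 1224/24 - 12/48 = 50.75.
        z = (W - E[W]) / sqrt(Var[W]) = (9 - 18) / 7.1239 = -1.2634.
        Two-sided p = 2*Phi(z) = 0.206463.
Step 6: alpha = 0.1. fail to reject H0.

W+ = 9, W- = 27, W = min = 9, p = 0.206463, fail to reject H0.


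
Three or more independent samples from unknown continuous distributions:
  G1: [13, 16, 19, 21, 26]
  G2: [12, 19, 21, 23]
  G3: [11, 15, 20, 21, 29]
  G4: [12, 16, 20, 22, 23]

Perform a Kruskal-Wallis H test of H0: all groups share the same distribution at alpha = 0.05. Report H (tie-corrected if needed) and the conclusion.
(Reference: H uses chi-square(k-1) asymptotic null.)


Step 1: Combine all N = 19 observations and assign midranks.
sorted (value, group, rank): (11,G3,1), (12,G2,2.5), (12,G4,2.5), (13,G1,4), (15,G3,5), (16,G1,6.5), (16,G4,6.5), (19,G1,8.5), (19,G2,8.5), (20,G3,10.5), (20,G4,10.5), (21,G1,13), (21,G2,13), (21,G3,13), (22,G4,15), (23,G2,16.5), (23,G4,16.5), (26,G1,18), (29,G3,19)
Step 2: Sum ranks within each group.
R_1 = 50 (n_1 = 5)
R_2 = 40.5 (n_2 = 4)
R_3 = 48.5 (n_3 = 5)
R_4 = 51 (n_4 = 5)
Step 3: H = 12/(N(N+1)) * sum(R_i^2/n_i) - 3(N+1)
     = 12/(19*20) * (50^2/5 + 40.5^2/4 + 48.5^2/5 + 51^2/5) - 3*20
     = 0.031579 * 1900.71 - 60
     = 0.022500.
Step 4: Ties present; correction factor C = 1 - 54/(19^3 - 19) = 0.992105. Corrected H = 0.022500 / 0.992105 = 0.022679.
Step 5: Under H0, H ~ chi^2(3); p-value = 0.999098.
Step 6: alpha = 0.05. fail to reject H0.

H = 0.0227, df = 3, p = 0.999098, fail to reject H0.


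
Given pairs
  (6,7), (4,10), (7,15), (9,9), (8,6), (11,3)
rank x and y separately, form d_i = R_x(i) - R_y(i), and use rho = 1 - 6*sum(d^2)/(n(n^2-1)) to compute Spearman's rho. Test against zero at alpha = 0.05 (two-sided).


Step 1: Rank x and y separately (midranks; no ties here).
rank(x): 6->2, 4->1, 7->3, 9->5, 8->4, 11->6
rank(y): 7->3, 10->5, 15->6, 9->4, 6->2, 3->1
Step 2: d_i = R_x(i) - R_y(i); compute d_i^2.
  (2-3)^2=1, (1-5)^2=16, (3-6)^2=9, (5-4)^2=1, (4-2)^2=4, (6-1)^2=25
sum(d^2) = 56.
Step 3: rho = 1 - 6*56 / (6*(6^2 - 1)) = 1 - 336/210 = -0.600000.
Step 4: Under H0, t = rho * sqrt((n-2)/(1-rho^2)) = -1.5000 ~ t(4).
Step 5: Two-sided p-value from the t-distribution with 4 df = 0.208000.
Step 6: alpha = 0.05. fail to reject H0.

rho = -0.6000, p = 0.208000, fail to reject H0 at alpha = 0.05.


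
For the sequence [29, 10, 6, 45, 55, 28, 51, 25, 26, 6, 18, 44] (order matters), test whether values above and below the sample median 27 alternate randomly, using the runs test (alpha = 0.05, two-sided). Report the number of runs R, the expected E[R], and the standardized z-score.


Step 1: Compute median = 27; label A = above, B = below.
Labels in order: ABBAAAABBBBA  (n_A = 6, n_B = 6)
Step 2: Count runs R = 5.
Step 3: Under H0 (random ordering), E[R] = 2*n_A*n_B/(n_A+n_B) + 1 = 2*6*6/12 + 1 = 7.0000.
        Var[R] = 2*n_A*n_B*(2*n_A*n_B - n_A - n_B) / ((n_A+n_B)^2 * (n_A+n_B-1)) = 4320/1584 = 2.7273.
        SD[R] = 1.6514.
Step 4: Continuity-corrected z = (R + 0.5 - E[R]) / SD[R] = (5 + 0.5 - 7.0000) / 1.6514 = -0.9083.
Step 5: Two-sided p-value via normal approximation = 2*(1 - Phi(|z|)) = 0.363722.
Step 6: alpha = 0.05. fail to reject H0.

R = 5, z = -0.9083, p = 0.363722, fail to reject H0.


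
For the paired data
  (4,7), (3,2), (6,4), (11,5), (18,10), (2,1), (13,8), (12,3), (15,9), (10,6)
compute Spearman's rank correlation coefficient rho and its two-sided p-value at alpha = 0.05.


Step 1: Rank x and y separately (midranks; no ties here).
rank(x): 4->3, 3->2, 6->4, 11->6, 18->10, 2->1, 13->8, 12->7, 15->9, 10->5
rank(y): 7->7, 2->2, 4->4, 5->5, 10->10, 1->1, 8->8, 3->3, 9->9, 6->6
Step 2: d_i = R_x(i) - R_y(i); compute d_i^2.
  (3-7)^2=16, (2-2)^2=0, (4-4)^2=0, (6-5)^2=1, (10-10)^2=0, (1-1)^2=0, (8-8)^2=0, (7-3)^2=16, (9-9)^2=0, (5-6)^2=1
sum(d^2) = 34.
Step 3: rho = 1 - 6*34 / (10*(10^2 - 1)) = 1 - 204/990 = 0.793939.
Step 4: Under H0, t = rho * sqrt((n-2)/(1-rho^2)) = 3.6934 ~ t(8).
Step 5: Two-sided p-value from the t-distribution with 8 df = 0.006100.
Step 6: alpha = 0.05. reject H0.

rho = 0.7939, p = 0.006100, reject H0 at alpha = 0.05.


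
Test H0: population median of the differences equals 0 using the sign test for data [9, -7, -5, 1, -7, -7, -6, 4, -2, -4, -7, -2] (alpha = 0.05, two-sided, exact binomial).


Step 1: Discard zero differences. Original n = 12; n_eff = number of nonzero differences = 12.
Nonzero differences (with sign): +9, -7, -5, +1, -7, -7, -6, +4, -2, -4, -7, -2
Step 2: Count signs: positive = 3, negative = 9.
Step 3: Under H0: P(positive) = 0.5, so the number of positives S ~ Bin(12, 0.5).
Step 4: Two-sided exact p-value = sum of Bin(12,0.5) probabilities at or below the observed probability = 0.145996.
Step 5: alpha = 0.05. fail to reject H0.

n_eff = 12, pos = 3, neg = 9, p = 0.145996, fail to reject H0.


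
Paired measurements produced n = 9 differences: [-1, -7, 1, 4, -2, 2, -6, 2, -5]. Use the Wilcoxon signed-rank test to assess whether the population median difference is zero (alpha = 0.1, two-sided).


Step 1: Drop any zero differences (none here) and take |d_i|.
|d| = [1, 7, 1, 4, 2, 2, 6, 2, 5]
Step 2: Midrank |d_i| (ties get averaged ranks).
ranks: |1|->1.5, |7|->9, |1|->1.5, |4|->6, |2|->4, |2|->4, |6|->8, |2|->4, |5|->7
Step 3: Attach original signs; sum ranks with positive sign and with negative sign.
W+ = 1.5 + 6 + 4 + 4 = 15.5
W- = 1.5 + 9 + 4 + 8 + 7 = 29.5
(Check: W+ + W- = 45 should equal n(n+1)/2 = 45.)
Step 4: Test statistic W = min(W+, W-) = 15.5.
Step 5: Ties in |d|, so use the tie-corrected normal approximation.
        E[W] = n(n+1)/4 = 9*10/4 = 22.5.
        Tie groups: |d|=1 (t=2), |d|=2 (t=3); sum(t^3 - t) = 30.
        Var[W] = n(n+1)(2n+1)/24 - sum(t^3-t)/48 = 1710/24 - 30/48 = 70.625.
        z = (W - E[W]) / sqrt(Var[W]) = (15.5 - 22.5) / 8.4039 = -0.8329.
        Two-sided p = 2*Phi(z) = 0.404873.
Step 6: alpha = 0.1. fail to reject H0.

W+ = 15.5, W- = 29.5, W = min = 15.5, p = 0.404873, fail to reject H0.


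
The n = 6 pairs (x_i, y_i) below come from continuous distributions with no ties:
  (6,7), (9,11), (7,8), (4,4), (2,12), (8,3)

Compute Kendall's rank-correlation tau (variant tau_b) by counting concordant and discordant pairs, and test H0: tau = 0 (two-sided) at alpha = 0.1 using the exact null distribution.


Step 1: Enumerate the 15 unordered pairs (i,j) with i<j and classify each by sign(x_j-x_i) * sign(y_j-y_i).
  (1,2):dx=+3,dy=+4->C; (1,3):dx=+1,dy=+1->C; (1,4):dx=-2,dy=-3->C; (1,5):dx=-4,dy=+5->D
  (1,6):dx=+2,dy=-4->D; (2,3):dx=-2,dy=-3->C; (2,4):dx=-5,dy=-7->C; (2,5):dx=-7,dy=+1->D
  (2,6):dx=-1,dy=-8->C; (3,4):dx=-3,dy=-4->C; (3,5):dx=-5,dy=+4->D; (3,6):dx=+1,dy=-5->D
  (4,5):dx=-2,dy=+8->D; (4,6):dx=+4,dy=-1->D; (5,6):dx=+6,dy=-9->D
Step 2: C = 7, D = 8, total pairs = 15.
Step 3: tau = (C - D)/(n(n-1)/2) = (7 - 8)/15 = -0.066667.
Step 4: Exact two-sided p-value (enumerate n! = 720 permutations of y under H0): p = 1.000000.
Step 5: alpha = 0.1. fail to reject H0.

tau_b = -0.0667 (C=7, D=8), p = 1.000000, fail to reject H0.


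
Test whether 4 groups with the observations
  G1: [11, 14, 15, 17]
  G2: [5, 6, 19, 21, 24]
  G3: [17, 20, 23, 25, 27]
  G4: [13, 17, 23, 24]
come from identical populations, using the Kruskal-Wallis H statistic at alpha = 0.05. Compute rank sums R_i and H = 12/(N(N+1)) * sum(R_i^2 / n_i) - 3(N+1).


Step 1: Combine all N = 18 observations and assign midranks.
sorted (value, group, rank): (5,G2,1), (6,G2,2), (11,G1,3), (13,G4,4), (14,G1,5), (15,G1,6), (17,G1,8), (17,G3,8), (17,G4,8), (19,G2,10), (20,G3,11), (21,G2,12), (23,G3,13.5), (23,G4,13.5), (24,G2,15.5), (24,G4,15.5), (25,G3,17), (27,G3,18)
Step 2: Sum ranks within each group.
R_1 = 22 (n_1 = 4)
R_2 = 40.5 (n_2 = 5)
R_3 = 67.5 (n_3 = 5)
R_4 = 41 (n_4 = 4)
Step 3: H = 12/(N(N+1)) * sum(R_i^2/n_i) - 3(N+1)
     = 12/(18*19) * (22^2/4 + 40.5^2/5 + 67.5^2/5 + 41^2/4) - 3*19
     = 0.035088 * 1780.55 - 57
     = 5.475439.
Step 4: Ties present; correction factor C = 1 - 36/(18^3 - 18) = 0.993808. Corrected H = 5.475439 / 0.993808 = 5.509553.
Step 5: Under H0, H ~ chi^2(3); p-value = 0.138068.
Step 6: alpha = 0.05. fail to reject H0.

H = 5.5096, df = 3, p = 0.138068, fail to reject H0.


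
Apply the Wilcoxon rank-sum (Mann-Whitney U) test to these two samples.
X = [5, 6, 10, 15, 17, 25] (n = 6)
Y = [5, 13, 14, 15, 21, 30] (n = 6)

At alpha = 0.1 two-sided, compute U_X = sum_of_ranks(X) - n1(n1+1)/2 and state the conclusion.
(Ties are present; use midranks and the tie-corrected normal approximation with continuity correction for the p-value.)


Step 1: Combine and sort all 12 observations; assign midranks.
sorted (value, group): (5,X), (5,Y), (6,X), (10,X), (13,Y), (14,Y), (15,X), (15,Y), (17,X), (21,Y), (25,X), (30,Y)
ranks: 5->1.5, 5->1.5, 6->3, 10->4, 13->5, 14->6, 15->7.5, 15->7.5, 17->9, 21->10, 25->11, 30->12
Step 2: Rank sum for X: R1 = 1.5 + 3 + 4 + 7.5 + 9 + 11 = 36.
Step 3: U_X = R1 - n1(n1+1)/2 = 36 - 6*7/2 = 36 - 21 = 15.
       U_Y = n1*n2 - U_X = 36 - 15 = 21.
Step 4: Ties are present, so use the tie-corrected normal approximation (with continuity correction) for the p-value.
Step 5: p-value = 0.687885; compare to alpha = 0.1. fail to reject H0.

U_X = 15, p = 0.687885, fail to reject H0 at alpha = 0.1.


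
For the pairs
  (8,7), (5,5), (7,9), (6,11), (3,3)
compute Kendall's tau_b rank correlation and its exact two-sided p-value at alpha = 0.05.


Step 1: Enumerate the 10 unordered pairs (i,j) with i<j and classify each by sign(x_j-x_i) * sign(y_j-y_i).
  (1,2):dx=-3,dy=-2->C; (1,3):dx=-1,dy=+2->D; (1,4):dx=-2,dy=+4->D; (1,5):dx=-5,dy=-4->C
  (2,3):dx=+2,dy=+4->C; (2,4):dx=+1,dy=+6->C; (2,5):dx=-2,dy=-2->C; (3,4):dx=-1,dy=+2->D
  (3,5):dx=-4,dy=-6->C; (4,5):dx=-3,dy=-8->C
Step 2: C = 7, D = 3, total pairs = 10.
Step 3: tau = (C - D)/(n(n-1)/2) = (7 - 3)/10 = 0.400000.
Step 4: Exact two-sided p-value (enumerate n! = 120 permutations of y under H0): p = 0.483333.
Step 5: alpha = 0.05. fail to reject H0.

tau_b = 0.4000 (C=7, D=3), p = 0.483333, fail to reject H0.


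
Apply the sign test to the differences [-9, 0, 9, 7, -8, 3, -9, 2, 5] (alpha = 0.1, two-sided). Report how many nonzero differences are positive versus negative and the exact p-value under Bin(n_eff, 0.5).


Step 1: Discard zero differences. Original n = 9; n_eff = number of nonzero differences = 8.
Nonzero differences (with sign): -9, +9, +7, -8, +3, -9, +2, +5
Step 2: Count signs: positive = 5, negative = 3.
Step 3: Under H0: P(positive) = 0.5, so the number of positives S ~ Bin(8, 0.5).
Step 4: Two-sided exact p-value = sum of Bin(8,0.5) probabilities at or below the observed probability = 0.726562.
Step 5: alpha = 0.1. fail to reject H0.

n_eff = 8, pos = 5, neg = 3, p = 0.726562, fail to reject H0.


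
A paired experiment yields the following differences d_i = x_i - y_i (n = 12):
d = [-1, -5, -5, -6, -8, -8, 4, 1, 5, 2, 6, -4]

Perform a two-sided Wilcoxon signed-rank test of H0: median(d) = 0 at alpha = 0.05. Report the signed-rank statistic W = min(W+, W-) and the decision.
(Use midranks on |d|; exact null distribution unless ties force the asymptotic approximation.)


Step 1: Drop any zero differences (none here) and take |d_i|.
|d| = [1, 5, 5, 6, 8, 8, 4, 1, 5, 2, 6, 4]
Step 2: Midrank |d_i| (ties get averaged ranks).
ranks: |1|->1.5, |5|->7, |5|->7, |6|->9.5, |8|->11.5, |8|->11.5, |4|->4.5, |1|->1.5, |5|->7, |2|->3, |6|->9.5, |4|->4.5
Step 3: Attach original signs; sum ranks with positive sign and with negative sign.
W+ = 4.5 + 1.5 + 7 + 3 + 9.5 = 25.5
W- = 1.5 + 7 + 7 + 9.5 + 11.5 + 11.5 + 4.5 = 52.5
(Check: W+ + W- = 78 should equal n(n+1)/2 = 78.)
Step 4: Test statistic W = min(W+, W-) = 25.5.
Step 5: Ties in |d|, so use the tie-corrected normal approximation.
        E[W] = n(n+1)/4 = 12*13/4 = 39.
        Tie groups: |d|=1 (t=2), |d|=4 (t=2), |d|=5 (t=3), |d|=6 (t=2), |d|=8 (t=2); sum(t^3 - t) = 48.
        Var[W] = n(n+1)(2n+1)/24 - sum(t^3-t)/48 = 3900/24 - 48/48 = 161.5.
        z = (W - E[W]) / sqrt(Var[W]) = (25.5 - 39) / 12.7083 = -1.0623.
        Two-sided p = 2*Phi(z) = 0.288099.
Step 6: alpha = 0.05. fail to reject H0.

W+ = 25.5, W- = 52.5, W = min = 25.5, p = 0.288099, fail to reject H0.


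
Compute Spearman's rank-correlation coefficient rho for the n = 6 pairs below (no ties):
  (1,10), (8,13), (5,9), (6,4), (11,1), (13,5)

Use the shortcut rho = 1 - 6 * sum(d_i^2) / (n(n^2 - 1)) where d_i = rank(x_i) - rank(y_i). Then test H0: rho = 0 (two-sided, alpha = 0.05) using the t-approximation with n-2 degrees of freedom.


Step 1: Rank x and y separately (midranks; no ties here).
rank(x): 1->1, 8->4, 5->2, 6->3, 11->5, 13->6
rank(y): 10->5, 13->6, 9->4, 4->2, 1->1, 5->3
Step 2: d_i = R_x(i) - R_y(i); compute d_i^2.
  (1-5)^2=16, (4-6)^2=4, (2-4)^2=4, (3-2)^2=1, (5-1)^2=16, (6-3)^2=9
sum(d^2) = 50.
Step 3: rho = 1 - 6*50 / (6*(6^2 - 1)) = 1 - 300/210 = -0.428571.
Step 4: Under H0, t = rho * sqrt((n-2)/(1-rho^2)) = -0.9487 ~ t(4).
Step 5: Two-sided p-value from the t-distribution with 4 df = 0.396501.
Step 6: alpha = 0.05. fail to reject H0.

rho = -0.4286, p = 0.396501, fail to reject H0 at alpha = 0.05.


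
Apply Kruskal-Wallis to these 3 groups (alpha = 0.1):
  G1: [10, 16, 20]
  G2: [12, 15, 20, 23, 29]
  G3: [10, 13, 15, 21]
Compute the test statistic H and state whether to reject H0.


Step 1: Combine all N = 12 observations and assign midranks.
sorted (value, group, rank): (10,G1,1.5), (10,G3,1.5), (12,G2,3), (13,G3,4), (15,G2,5.5), (15,G3,5.5), (16,G1,7), (20,G1,8.5), (20,G2,8.5), (21,G3,10), (23,G2,11), (29,G2,12)
Step 2: Sum ranks within each group.
R_1 = 17 (n_1 = 3)
R_2 = 40 (n_2 = 5)
R_3 = 21 (n_3 = 4)
Step 3: H = 12/(N(N+1)) * sum(R_i^2/n_i) - 3(N+1)
     = 12/(12*13) * (17^2/3 + 40^2/5 + 21^2/4) - 3*13
     = 0.076923 * 526.583 - 39
     = 1.506410.
Step 4: Ties present; correction factor C = 1 - 18/(12^3 - 12) = 0.989510. Corrected H = 1.506410 / 0.989510 = 1.522379.
Step 5: Under H0, H ~ chi^2(2); p-value = 0.467110.
Step 6: alpha = 0.1. fail to reject H0.

H = 1.5224, df = 2, p = 0.467110, fail to reject H0.


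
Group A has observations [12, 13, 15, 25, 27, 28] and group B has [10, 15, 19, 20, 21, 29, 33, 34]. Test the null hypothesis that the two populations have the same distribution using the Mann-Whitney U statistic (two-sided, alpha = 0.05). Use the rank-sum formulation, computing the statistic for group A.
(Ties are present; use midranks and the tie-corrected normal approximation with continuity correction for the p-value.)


Step 1: Combine and sort all 14 observations; assign midranks.
sorted (value, group): (10,Y), (12,X), (13,X), (15,X), (15,Y), (19,Y), (20,Y), (21,Y), (25,X), (27,X), (28,X), (29,Y), (33,Y), (34,Y)
ranks: 10->1, 12->2, 13->3, 15->4.5, 15->4.5, 19->6, 20->7, 21->8, 25->9, 27->10, 28->11, 29->12, 33->13, 34->14
Step 2: Rank sum for X: R1 = 2 + 3 + 4.5 + 9 + 10 + 11 = 39.5.
Step 3: U_X = R1 - n1(n1+1)/2 = 39.5 - 6*7/2 = 39.5 - 21 = 18.5.
       U_Y = n1*n2 - U_X = 48 - 18.5 = 29.5.
Step 4: Ties are present, so use the tie-corrected normal approximation (with continuity correction) for the p-value.
Step 5: p-value = 0.518145; compare to alpha = 0.05. fail to reject H0.

U_X = 18.5, p = 0.518145, fail to reject H0 at alpha = 0.05.


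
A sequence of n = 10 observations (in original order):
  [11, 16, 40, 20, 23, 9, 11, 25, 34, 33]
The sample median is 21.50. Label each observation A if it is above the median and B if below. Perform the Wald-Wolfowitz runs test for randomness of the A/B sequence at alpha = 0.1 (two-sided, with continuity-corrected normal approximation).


Step 1: Compute median = 21.50; label A = above, B = below.
Labels in order: BBABABBAAA  (n_A = 5, n_B = 5)
Step 2: Count runs R = 6.
Step 3: Under H0 (random ordering), E[R] = 2*n_A*n_B/(n_A+n_B) + 1 = 2*5*5/10 + 1 = 6.0000.
        Var[R] = 2*n_A*n_B*(2*n_A*n_B - n_A - n_B) / ((n_A+n_B)^2 * (n_A+n_B-1)) = 2000/900 = 2.2222.
        SD[R] = 1.4907.
Step 4: R = E[R], so z = 0 with no continuity correction.
Step 5: Two-sided p-value via normal approximation = 2*(1 - Phi(|z|)) = 1.000000.
Step 6: alpha = 0.1. fail to reject H0.

R = 6, z = 0.0000, p = 1.000000, fail to reject H0.


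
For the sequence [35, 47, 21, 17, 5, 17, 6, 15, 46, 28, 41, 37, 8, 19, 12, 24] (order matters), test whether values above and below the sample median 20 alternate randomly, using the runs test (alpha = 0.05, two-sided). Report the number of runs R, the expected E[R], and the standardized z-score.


Step 1: Compute median = 20; label A = above, B = below.
Labels in order: AAABBBBBAAAABBBA  (n_A = 8, n_B = 8)
Step 2: Count runs R = 5.
Step 3: Under H0 (random ordering), E[R] = 2*n_A*n_B/(n_A+n_B) + 1 = 2*8*8/16 + 1 = 9.0000.
        Var[R] = 2*n_A*n_B*(2*n_A*n_B - n_A - n_B) / ((n_A+n_B)^2 * (n_A+n_B-1)) = 14336/3840 = 3.7333.
        SD[R] = 1.9322.
Step 4: Continuity-corrected z = (R + 0.5 - E[R]) / SD[R] = (5 + 0.5 - 9.0000) / 1.9322 = -1.8114.
Step 5: Two-sided p-value via normal approximation = 2*(1 - Phi(|z|)) = 0.070076.
Step 6: alpha = 0.05. fail to reject H0.

R = 5, z = -1.8114, p = 0.070076, fail to reject H0.


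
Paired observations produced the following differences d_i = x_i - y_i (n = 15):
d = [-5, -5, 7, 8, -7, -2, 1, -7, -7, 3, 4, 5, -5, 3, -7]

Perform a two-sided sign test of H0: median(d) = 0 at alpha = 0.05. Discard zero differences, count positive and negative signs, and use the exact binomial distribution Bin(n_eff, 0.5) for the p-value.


Step 1: Discard zero differences. Original n = 15; n_eff = number of nonzero differences = 15.
Nonzero differences (with sign): -5, -5, +7, +8, -7, -2, +1, -7, -7, +3, +4, +5, -5, +3, -7
Step 2: Count signs: positive = 7, negative = 8.
Step 3: Under H0: P(positive) = 0.5, so the number of positives S ~ Bin(15, 0.5).
Step 4: Two-sided exact p-value = sum of Bin(15,0.5) probabilities at or below the observed probability = 1.000000.
Step 5: alpha = 0.05. fail to reject H0.

n_eff = 15, pos = 7, neg = 8, p = 1.000000, fail to reject H0.


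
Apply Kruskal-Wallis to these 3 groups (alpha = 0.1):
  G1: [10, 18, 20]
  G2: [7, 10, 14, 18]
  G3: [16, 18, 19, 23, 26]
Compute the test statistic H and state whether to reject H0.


Step 1: Combine all N = 12 observations and assign midranks.
sorted (value, group, rank): (7,G2,1), (10,G1,2.5), (10,G2,2.5), (14,G2,4), (16,G3,5), (18,G1,7), (18,G2,7), (18,G3,7), (19,G3,9), (20,G1,10), (23,G3,11), (26,G3,12)
Step 2: Sum ranks within each group.
R_1 = 19.5 (n_1 = 3)
R_2 = 14.5 (n_2 = 4)
R_3 = 44 (n_3 = 5)
Step 3: H = 12/(N(N+1)) * sum(R_i^2/n_i) - 3(N+1)
     = 12/(12*13) * (19.5^2/3 + 14.5^2/4 + 44^2/5) - 3*13
     = 0.076923 * 566.513 - 39
     = 4.577885.
Step 4: Ties present; correction factor C = 1 - 30/(12^3 - 12) = 0.982517. Corrected H = 4.577885 / 0.982517 = 4.659342.
Step 5: Under H0, H ~ chi^2(2); p-value = 0.097328.
Step 6: alpha = 0.1. reject H0.

H = 4.6593, df = 2, p = 0.097328, reject H0.


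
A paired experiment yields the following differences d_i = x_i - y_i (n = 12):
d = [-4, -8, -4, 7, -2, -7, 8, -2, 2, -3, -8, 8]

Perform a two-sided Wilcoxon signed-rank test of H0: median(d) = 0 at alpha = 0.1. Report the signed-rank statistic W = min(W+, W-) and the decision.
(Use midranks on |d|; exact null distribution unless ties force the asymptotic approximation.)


Step 1: Drop any zero differences (none here) and take |d_i|.
|d| = [4, 8, 4, 7, 2, 7, 8, 2, 2, 3, 8, 8]
Step 2: Midrank |d_i| (ties get averaged ranks).
ranks: |4|->5.5, |8|->10.5, |4|->5.5, |7|->7.5, |2|->2, |7|->7.5, |8|->10.5, |2|->2, |2|->2, |3|->4, |8|->10.5, |8|->10.5
Step 3: Attach original signs; sum ranks with positive sign and with negative sign.
W+ = 7.5 + 10.5 + 2 + 10.5 = 30.5
W- = 5.5 + 10.5 + 5.5 + 2 + 7.5 + 2 + 4 + 10.5 = 47.5
(Check: W+ + W- = 78 should equal n(n+1)/2 = 78.)
Step 4: Test statistic W = min(W+, W-) = 30.5.
Step 5: Ties in |d|, so use the tie-corrected normal approximation.
        E[W] = n(n+1)/4 = 12*13/4 = 39.
        Tie groups: |d|=2 (t=3), |d|=4 (t=2), |d|=7 (t=2), |d|=8 (t=4); sum(t^3 - t) = 96.
        Var[W] = n(n+1)(2n+1)/24 - sum(t^3-t)/48 = 3900/24 - 96/48 = 160.5.
        z = (W - E[W]) / sqrt(Var[W]) = (30.5 - 39) / 12.6689 = -0.6709.
        Two-sided p = 2*Phi(z) = 0.502261.
Step 6: alpha = 0.1. fail to reject H0.

W+ = 30.5, W- = 47.5, W = min = 30.5, p = 0.502261, fail to reject H0.


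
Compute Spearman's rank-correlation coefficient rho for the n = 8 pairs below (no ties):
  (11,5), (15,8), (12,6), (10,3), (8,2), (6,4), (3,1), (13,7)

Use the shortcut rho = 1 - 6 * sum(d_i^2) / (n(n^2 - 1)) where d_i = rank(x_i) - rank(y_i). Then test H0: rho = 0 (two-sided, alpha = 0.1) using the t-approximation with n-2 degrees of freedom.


Step 1: Rank x and y separately (midranks; no ties here).
rank(x): 11->5, 15->8, 12->6, 10->4, 8->3, 6->2, 3->1, 13->7
rank(y): 5->5, 8->8, 6->6, 3->3, 2->2, 4->4, 1->1, 7->7
Step 2: d_i = R_x(i) - R_y(i); compute d_i^2.
  (5-5)^2=0, (8-8)^2=0, (6-6)^2=0, (4-3)^2=1, (3-2)^2=1, (2-4)^2=4, (1-1)^2=0, (7-7)^2=0
sum(d^2) = 6.
Step 3: rho = 1 - 6*6 / (8*(8^2 - 1)) = 1 - 36/504 = 0.928571.
Step 4: Under H0, t = rho * sqrt((n-2)/(1-rho^2)) = 6.1283 ~ t(6).
Step 5: Two-sided p-value from the t-distribution with 6 df = 0.000863.
Step 6: alpha = 0.1. reject H0.

rho = 0.9286, p = 0.000863, reject H0 at alpha = 0.1.


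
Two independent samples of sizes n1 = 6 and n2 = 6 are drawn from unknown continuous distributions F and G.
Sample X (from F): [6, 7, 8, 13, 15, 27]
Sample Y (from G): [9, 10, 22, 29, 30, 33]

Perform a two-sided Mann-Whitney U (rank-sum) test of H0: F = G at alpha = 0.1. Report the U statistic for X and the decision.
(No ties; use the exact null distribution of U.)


Step 1: Combine and sort all 12 observations; assign midranks.
sorted (value, group): (6,X), (7,X), (8,X), (9,Y), (10,Y), (13,X), (15,X), (22,Y), (27,X), (29,Y), (30,Y), (33,Y)
ranks: 6->1, 7->2, 8->3, 9->4, 10->5, 13->6, 15->7, 22->8, 27->9, 29->10, 30->11, 33->12
Step 2: Rank sum for X: R1 = 1 + 2 + 3 + 6 + 7 + 9 = 28.
Step 3: U_X = R1 - n1(n1+1)/2 = 28 - 6*7/2 = 28 - 21 = 7.
       U_Y = n1*n2 - U_X = 36 - 7 = 29.
Step 4: No ties, so the exact null distribution of U (based on enumerating the C(12,6) = 924 equally likely rank assignments) gives the two-sided p-value.
Step 5: p-value = 0.093074; compare to alpha = 0.1. reject H0.

U_X = 7, p = 0.093074, reject H0 at alpha = 0.1.


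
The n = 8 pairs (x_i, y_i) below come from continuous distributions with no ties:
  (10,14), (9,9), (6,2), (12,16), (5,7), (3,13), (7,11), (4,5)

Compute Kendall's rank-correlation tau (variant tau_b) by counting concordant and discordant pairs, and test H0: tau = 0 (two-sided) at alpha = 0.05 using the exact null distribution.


Step 1: Enumerate the 28 unordered pairs (i,j) with i<j and classify each by sign(x_j-x_i) * sign(y_j-y_i).
  (1,2):dx=-1,dy=-5->C; (1,3):dx=-4,dy=-12->C; (1,4):dx=+2,dy=+2->C; (1,5):dx=-5,dy=-7->C
  (1,6):dx=-7,dy=-1->C; (1,7):dx=-3,dy=-3->C; (1,8):dx=-6,dy=-9->C; (2,3):dx=-3,dy=-7->C
  (2,4):dx=+3,dy=+7->C; (2,5):dx=-4,dy=-2->C; (2,6):dx=-6,dy=+4->D; (2,7):dx=-2,dy=+2->D
  (2,8):dx=-5,dy=-4->C; (3,4):dx=+6,dy=+14->C; (3,5):dx=-1,dy=+5->D; (3,6):dx=-3,dy=+11->D
  (3,7):dx=+1,dy=+9->C; (3,8):dx=-2,dy=+3->D; (4,5):dx=-7,dy=-9->C; (4,6):dx=-9,dy=-3->C
  (4,7):dx=-5,dy=-5->C; (4,8):dx=-8,dy=-11->C; (5,6):dx=-2,dy=+6->D; (5,7):dx=+2,dy=+4->C
  (5,8):dx=-1,dy=-2->C; (6,7):dx=+4,dy=-2->D; (6,8):dx=+1,dy=-8->D; (7,8):dx=-3,dy=-6->C
Step 2: C = 20, D = 8, total pairs = 28.
Step 3: tau = (C - D)/(n(n-1)/2) = (20 - 8)/28 = 0.428571.
Step 4: Exact two-sided p-value (enumerate n! = 40320 permutations of y under H0): p = 0.178869.
Step 5: alpha = 0.05. fail to reject H0.

tau_b = 0.4286 (C=20, D=8), p = 0.178869, fail to reject H0.


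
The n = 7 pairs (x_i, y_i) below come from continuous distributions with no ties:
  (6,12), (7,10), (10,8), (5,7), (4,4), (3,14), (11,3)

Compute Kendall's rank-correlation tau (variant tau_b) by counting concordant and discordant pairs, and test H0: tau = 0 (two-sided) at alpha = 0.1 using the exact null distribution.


Step 1: Enumerate the 21 unordered pairs (i,j) with i<j and classify each by sign(x_j-x_i) * sign(y_j-y_i).
  (1,2):dx=+1,dy=-2->D; (1,3):dx=+4,dy=-4->D; (1,4):dx=-1,dy=-5->C; (1,5):dx=-2,dy=-8->C
  (1,6):dx=-3,dy=+2->D; (1,7):dx=+5,dy=-9->D; (2,3):dx=+3,dy=-2->D; (2,4):dx=-2,dy=-3->C
  (2,5):dx=-3,dy=-6->C; (2,6):dx=-4,dy=+4->D; (2,7):dx=+4,dy=-7->D; (3,4):dx=-5,dy=-1->C
  (3,5):dx=-6,dy=-4->C; (3,6):dx=-7,dy=+6->D; (3,7):dx=+1,dy=-5->D; (4,5):dx=-1,dy=-3->C
  (4,6):dx=-2,dy=+7->D; (4,7):dx=+6,dy=-4->D; (5,6):dx=-1,dy=+10->D; (5,7):dx=+7,dy=-1->D
  (6,7):dx=+8,dy=-11->D
Step 2: C = 7, D = 14, total pairs = 21.
Step 3: tau = (C - D)/(n(n-1)/2) = (7 - 14)/21 = -0.333333.
Step 4: Exact two-sided p-value (enumerate n! = 5040 permutations of y under H0): p = 0.381349.
Step 5: alpha = 0.1. fail to reject H0.

tau_b = -0.3333 (C=7, D=14), p = 0.381349, fail to reject H0.


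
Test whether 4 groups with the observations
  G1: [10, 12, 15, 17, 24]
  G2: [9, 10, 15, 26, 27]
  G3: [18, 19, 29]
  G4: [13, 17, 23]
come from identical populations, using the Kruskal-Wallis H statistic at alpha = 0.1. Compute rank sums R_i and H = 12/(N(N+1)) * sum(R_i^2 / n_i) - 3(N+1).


Step 1: Combine all N = 16 observations and assign midranks.
sorted (value, group, rank): (9,G2,1), (10,G1,2.5), (10,G2,2.5), (12,G1,4), (13,G4,5), (15,G1,6.5), (15,G2,6.5), (17,G1,8.5), (17,G4,8.5), (18,G3,10), (19,G3,11), (23,G4,12), (24,G1,13), (26,G2,14), (27,G2,15), (29,G3,16)
Step 2: Sum ranks within each group.
R_1 = 34.5 (n_1 = 5)
R_2 = 39 (n_2 = 5)
R_3 = 37 (n_3 = 3)
R_4 = 25.5 (n_4 = 3)
Step 3: H = 12/(N(N+1)) * sum(R_i^2/n_i) - 3(N+1)
     = 12/(16*17) * (34.5^2/5 + 39^2/5 + 37^2/3 + 25.5^2/3) - 3*17
     = 0.044118 * 1215.33 - 51
     = 2.617647.
Step 4: Ties present; correction factor C = 1 - 18/(16^3 - 16) = 0.995588. Corrected H = 2.617647 / 0.995588 = 2.629247.
Step 5: Under H0, H ~ chi^2(3); p-value = 0.452385.
Step 6: alpha = 0.1. fail to reject H0.

H = 2.6292, df = 3, p = 0.452385, fail to reject H0.


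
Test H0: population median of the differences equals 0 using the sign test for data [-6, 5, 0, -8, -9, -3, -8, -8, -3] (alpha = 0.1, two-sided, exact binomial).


Step 1: Discard zero differences. Original n = 9; n_eff = number of nonzero differences = 8.
Nonzero differences (with sign): -6, +5, -8, -9, -3, -8, -8, -3
Step 2: Count signs: positive = 1, negative = 7.
Step 3: Under H0: P(positive) = 0.5, so the number of positives S ~ Bin(8, 0.5).
Step 4: Two-sided exact p-value = sum of Bin(8,0.5) probabilities at or below the observed probability = 0.070312.
Step 5: alpha = 0.1. reject H0.

n_eff = 8, pos = 1, neg = 7, p = 0.070312, reject H0.


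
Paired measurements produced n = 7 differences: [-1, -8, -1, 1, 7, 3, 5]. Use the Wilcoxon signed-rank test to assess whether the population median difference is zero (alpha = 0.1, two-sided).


Step 1: Drop any zero differences (none here) and take |d_i|.
|d| = [1, 8, 1, 1, 7, 3, 5]
Step 2: Midrank |d_i| (ties get averaged ranks).
ranks: |1|->2, |8|->7, |1|->2, |1|->2, |7|->6, |3|->4, |5|->5
Step 3: Attach original signs; sum ranks with positive sign and with negative sign.
W+ = 2 + 6 + 4 + 5 = 17
W- = 2 + 7 + 2 = 11
(Check: W+ + W- = 28 should equal n(n+1)/2 = 28.)
Step 4: Test statistic W = min(W+, W-) = 11.
Step 5: Ties in |d|, so use the tie-corrected normal approximation.
        E[W] = n(n+1)/4 = 7*8/4 = 14.
        Tie groups: |d|=1 (t=3); sum(t^3 - t) = 24.
        Var[W] = n(n+1)(2n+1)/24 - sum(t^3-t)/48 = 840/24 - 24/48 = 34.5.
        z = (W - E[W]) / sqrt(Var[W]) = (11 - 14) / 5.8737 = -0.5108.
        Two-sided p = 2*Phi(z) = 0.609523.
Step 6: alpha = 0.1. fail to reject H0.

W+ = 17, W- = 11, W = min = 11, p = 0.609523, fail to reject H0.


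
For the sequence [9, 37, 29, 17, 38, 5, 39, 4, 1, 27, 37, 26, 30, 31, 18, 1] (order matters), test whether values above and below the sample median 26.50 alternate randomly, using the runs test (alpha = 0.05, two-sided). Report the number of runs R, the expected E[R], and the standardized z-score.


Step 1: Compute median = 26.50; label A = above, B = below.
Labels in order: BAABABABBAABAABB  (n_A = 8, n_B = 8)
Step 2: Count runs R = 11.
Step 3: Under H0 (random ordering), E[R] = 2*n_A*n_B/(n_A+n_B) + 1 = 2*8*8/16 + 1 = 9.0000.
        Var[R] = 2*n_A*n_B*(2*n_A*n_B - n_A - n_B) / ((n_A+n_B)^2 * (n_A+n_B-1)) = 14336/3840 = 3.7333.
        SD[R] = 1.9322.
Step 4: Continuity-corrected z = (R - 0.5 - E[R]) / SD[R] = (11 - 0.5 - 9.0000) / 1.9322 = 0.7763.
Step 5: Two-sided p-value via normal approximation = 2*(1 - Phi(|z|)) = 0.437558.
Step 6: alpha = 0.05. fail to reject H0.

R = 11, z = 0.7763, p = 0.437558, fail to reject H0.


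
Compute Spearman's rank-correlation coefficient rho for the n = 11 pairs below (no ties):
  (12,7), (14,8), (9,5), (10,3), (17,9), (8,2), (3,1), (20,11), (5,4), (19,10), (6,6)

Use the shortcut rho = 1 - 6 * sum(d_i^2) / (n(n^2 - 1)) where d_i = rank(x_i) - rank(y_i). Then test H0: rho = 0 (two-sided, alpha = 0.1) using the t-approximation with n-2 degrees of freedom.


Step 1: Rank x and y separately (midranks; no ties here).
rank(x): 12->7, 14->8, 9->5, 10->6, 17->9, 8->4, 3->1, 20->11, 5->2, 19->10, 6->3
rank(y): 7->7, 8->8, 5->5, 3->3, 9->9, 2->2, 1->1, 11->11, 4->4, 10->10, 6->6
Step 2: d_i = R_x(i) - R_y(i); compute d_i^2.
  (7-7)^2=0, (8-8)^2=0, (5-5)^2=0, (6-3)^2=9, (9-9)^2=0, (4-2)^2=4, (1-1)^2=0, (11-11)^2=0, (2-4)^2=4, (10-10)^2=0, (3-6)^2=9
sum(d^2) = 26.
Step 3: rho = 1 - 6*26 / (11*(11^2 - 1)) = 1 - 156/1320 = 0.881818.
Step 4: Under H0, t = rho * sqrt((n-2)/(1-rho^2)) = 5.6097 ~ t(9).
Step 5: Two-sided p-value from the t-distribution with 9 df = 0.000330.
Step 6: alpha = 0.1. reject H0.

rho = 0.8818, p = 0.000330, reject H0 at alpha = 0.1.


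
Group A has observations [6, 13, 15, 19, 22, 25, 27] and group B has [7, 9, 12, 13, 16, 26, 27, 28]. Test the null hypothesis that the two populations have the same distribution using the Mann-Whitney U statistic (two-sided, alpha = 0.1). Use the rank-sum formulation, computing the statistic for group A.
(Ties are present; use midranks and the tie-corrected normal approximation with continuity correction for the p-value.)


Step 1: Combine and sort all 15 observations; assign midranks.
sorted (value, group): (6,X), (7,Y), (9,Y), (12,Y), (13,X), (13,Y), (15,X), (16,Y), (19,X), (22,X), (25,X), (26,Y), (27,X), (27,Y), (28,Y)
ranks: 6->1, 7->2, 9->3, 12->4, 13->5.5, 13->5.5, 15->7, 16->8, 19->9, 22->10, 25->11, 26->12, 27->13.5, 27->13.5, 28->15
Step 2: Rank sum for X: R1 = 1 + 5.5 + 7 + 9 + 10 + 11 + 13.5 = 57.
Step 3: U_X = R1 - n1(n1+1)/2 = 57 - 7*8/2 = 57 - 28 = 29.
       U_Y = n1*n2 - U_X = 56 - 29 = 27.
Step 4: Ties are present, so use the tie-corrected normal approximation (with continuity correction) for the p-value.
Step 5: p-value = 0.953775; compare to alpha = 0.1. fail to reject H0.

U_X = 29, p = 0.953775, fail to reject H0 at alpha = 0.1.


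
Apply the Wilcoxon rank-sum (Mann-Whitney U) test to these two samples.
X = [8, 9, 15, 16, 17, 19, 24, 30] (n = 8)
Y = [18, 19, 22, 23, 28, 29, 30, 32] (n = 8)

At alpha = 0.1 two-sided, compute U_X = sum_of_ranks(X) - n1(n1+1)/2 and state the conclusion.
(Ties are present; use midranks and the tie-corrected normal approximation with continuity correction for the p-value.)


Step 1: Combine and sort all 16 observations; assign midranks.
sorted (value, group): (8,X), (9,X), (15,X), (16,X), (17,X), (18,Y), (19,X), (19,Y), (22,Y), (23,Y), (24,X), (28,Y), (29,Y), (30,X), (30,Y), (32,Y)
ranks: 8->1, 9->2, 15->3, 16->4, 17->5, 18->6, 19->7.5, 19->7.5, 22->9, 23->10, 24->11, 28->12, 29->13, 30->14.5, 30->14.5, 32->16
Step 2: Rank sum for X: R1 = 1 + 2 + 3 + 4 + 5 + 7.5 + 11 + 14.5 = 48.
Step 3: U_X = R1 - n1(n1+1)/2 = 48 - 8*9/2 = 48 - 36 = 12.
       U_Y = n1*n2 - U_X = 64 - 12 = 52.
Step 4: Ties are present, so use the tie-corrected normal approximation (with continuity correction) for the p-value.
Step 5: p-value = 0.040274; compare to alpha = 0.1. reject H0.

U_X = 12, p = 0.040274, reject H0 at alpha = 0.1.


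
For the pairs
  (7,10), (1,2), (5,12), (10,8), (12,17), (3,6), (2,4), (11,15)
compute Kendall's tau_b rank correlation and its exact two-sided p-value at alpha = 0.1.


Step 1: Enumerate the 28 unordered pairs (i,j) with i<j and classify each by sign(x_j-x_i) * sign(y_j-y_i).
  (1,2):dx=-6,dy=-8->C; (1,3):dx=-2,dy=+2->D; (1,4):dx=+3,dy=-2->D; (1,5):dx=+5,dy=+7->C
  (1,6):dx=-4,dy=-4->C; (1,7):dx=-5,dy=-6->C; (1,8):dx=+4,dy=+5->C; (2,3):dx=+4,dy=+10->C
  (2,4):dx=+9,dy=+6->C; (2,5):dx=+11,dy=+15->C; (2,6):dx=+2,dy=+4->C; (2,7):dx=+1,dy=+2->C
  (2,8):dx=+10,dy=+13->C; (3,4):dx=+5,dy=-4->D; (3,5):dx=+7,dy=+5->C; (3,6):dx=-2,dy=-6->C
  (3,7):dx=-3,dy=-8->C; (3,8):dx=+6,dy=+3->C; (4,5):dx=+2,dy=+9->C; (4,6):dx=-7,dy=-2->C
  (4,7):dx=-8,dy=-4->C; (4,8):dx=+1,dy=+7->C; (5,6):dx=-9,dy=-11->C; (5,7):dx=-10,dy=-13->C
  (5,8):dx=-1,dy=-2->C; (6,7):dx=-1,dy=-2->C; (6,8):dx=+8,dy=+9->C; (7,8):dx=+9,dy=+11->C
Step 2: C = 25, D = 3, total pairs = 28.
Step 3: tau = (C - D)/(n(n-1)/2) = (25 - 3)/28 = 0.785714.
Step 4: Exact two-sided p-value (enumerate n! = 40320 permutations of y under H0): p = 0.005506.
Step 5: alpha = 0.1. reject H0.

tau_b = 0.7857 (C=25, D=3), p = 0.005506, reject H0.


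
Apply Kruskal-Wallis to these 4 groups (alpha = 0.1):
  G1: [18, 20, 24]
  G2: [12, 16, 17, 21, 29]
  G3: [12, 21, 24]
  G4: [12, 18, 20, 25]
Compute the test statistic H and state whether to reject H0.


Step 1: Combine all N = 15 observations and assign midranks.
sorted (value, group, rank): (12,G2,2), (12,G3,2), (12,G4,2), (16,G2,4), (17,G2,5), (18,G1,6.5), (18,G4,6.5), (20,G1,8.5), (20,G4,8.5), (21,G2,10.5), (21,G3,10.5), (24,G1,12.5), (24,G3,12.5), (25,G4,14), (29,G2,15)
Step 2: Sum ranks within each group.
R_1 = 27.5 (n_1 = 3)
R_2 = 36.5 (n_2 = 5)
R_3 = 25 (n_3 = 3)
R_4 = 31 (n_4 = 4)
Step 3: H = 12/(N(N+1)) * sum(R_i^2/n_i) - 3(N+1)
     = 12/(15*16) * (27.5^2/3 + 36.5^2/5 + 25^2/3 + 31^2/4) - 3*16
     = 0.050000 * 967.117 - 48
     = 0.355833.
Step 4: Ties present; correction factor C = 1 - 48/(15^3 - 15) = 0.985714. Corrected H = 0.355833 / 0.985714 = 0.360990.
Step 5: Under H0, H ~ chi^2(3); p-value = 0.948178.
Step 6: alpha = 0.1. fail to reject H0.

H = 0.3610, df = 3, p = 0.948178, fail to reject H0.


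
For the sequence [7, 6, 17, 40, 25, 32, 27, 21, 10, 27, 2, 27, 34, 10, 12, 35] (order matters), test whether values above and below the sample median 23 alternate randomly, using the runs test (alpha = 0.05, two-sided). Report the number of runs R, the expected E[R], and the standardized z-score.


Step 1: Compute median = 23; label A = above, B = below.
Labels in order: BBBAAAABBABAABBA  (n_A = 8, n_B = 8)
Step 2: Count runs R = 8.
Step 3: Under H0 (random ordering), E[R] = 2*n_A*n_B/(n_A+n_B) + 1 = 2*8*8/16 + 1 = 9.0000.
        Var[R] = 2*n_A*n_B*(2*n_A*n_B - n_A - n_B) / ((n_A+n_B)^2 * (n_A+n_B-1)) = 14336/3840 = 3.7333.
        SD[R] = 1.9322.
Step 4: Continuity-corrected z = (R + 0.5 - E[R]) / SD[R] = (8 + 0.5 - 9.0000) / 1.9322 = -0.2588.
Step 5: Two-sided p-value via normal approximation = 2*(1 - Phi(|z|)) = 0.795809.
Step 6: alpha = 0.05. fail to reject H0.

R = 8, z = -0.2588, p = 0.795809, fail to reject H0.


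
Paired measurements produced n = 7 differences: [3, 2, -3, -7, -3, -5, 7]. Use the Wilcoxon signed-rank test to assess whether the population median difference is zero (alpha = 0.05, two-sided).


Step 1: Drop any zero differences (none here) and take |d_i|.
|d| = [3, 2, 3, 7, 3, 5, 7]
Step 2: Midrank |d_i| (ties get averaged ranks).
ranks: |3|->3, |2|->1, |3|->3, |7|->6.5, |3|->3, |5|->5, |7|->6.5
Step 3: Attach original signs; sum ranks with positive sign and with negative sign.
W+ = 3 + 1 + 6.5 = 10.5
W- = 3 + 6.5 + 3 + 5 = 17.5
(Check: W+ + W- = 28 should equal n(n+1)/2 = 28.)
Step 4: Test statistic W = min(W+, W-) = 10.5.
Step 5: Ties in |d|, so use the tie-corrected normal approximation.
        E[W] = n(n+1)/4 = 7*8/4 = 14.
        Tie groups: |d|=3 (t=3), |d|=7 (t=2); sum(t^3 - t) = 30.
        Var[W] = n(n+1)(2n+1)/24 - sum(t^3-t)/48 = 840/24 - 30/48 = 34.375.
        z = (W - E[W]) / sqrt(Var[W]) = (10.5 - 14) / 5.8630 = -0.5970.
        Two-sided p = 2*Phi(z) = 0.550533.
Step 6: alpha = 0.05. fail to reject H0.

W+ = 10.5, W- = 17.5, W = min = 10.5, p = 0.550533, fail to reject H0.


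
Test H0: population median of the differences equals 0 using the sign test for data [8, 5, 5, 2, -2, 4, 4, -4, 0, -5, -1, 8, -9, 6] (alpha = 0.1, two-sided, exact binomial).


Step 1: Discard zero differences. Original n = 14; n_eff = number of nonzero differences = 13.
Nonzero differences (with sign): +8, +5, +5, +2, -2, +4, +4, -4, -5, -1, +8, -9, +6
Step 2: Count signs: positive = 8, negative = 5.
Step 3: Under H0: P(positive) = 0.5, so the number of positives S ~ Bin(13, 0.5).
Step 4: Two-sided exact p-value = sum of Bin(13,0.5) probabilities at or below the observed probability = 0.581055.
Step 5: alpha = 0.1. fail to reject H0.

n_eff = 13, pos = 8, neg = 5, p = 0.581055, fail to reject H0.
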